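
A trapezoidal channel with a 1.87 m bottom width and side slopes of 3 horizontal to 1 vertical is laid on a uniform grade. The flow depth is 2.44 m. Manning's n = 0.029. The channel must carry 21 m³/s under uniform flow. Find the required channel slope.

S = 0.000522

With bottom width b = 1.87 m and side slope z = 3: A = (b + zy)y = (1.87 + 3×2.44)×2.44 = 22.42 m²; P = b + 2y√(1+z²) = 1.87 + 2×2.44×3.162 = 17.3 m.
Hydraulic radius R = A/P = 22.42/17.3 = 1.296 m.
From Manning's equation, S = [nQ / (1 A R^(2/3))]² = [0.029 × 21 / (1 × 22.42 × 1.296^(2/3))]² = 0.000522.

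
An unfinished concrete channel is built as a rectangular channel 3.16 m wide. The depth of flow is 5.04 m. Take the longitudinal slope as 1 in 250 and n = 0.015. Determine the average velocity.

Flow area A = b·y = 3.16 × 5.04 = 15.93 m². Wetted perimeter P = b + 2y = 3.16 + 2×5.04 = 13.24 m.
Hydraulic radius R = A/P = 15.93/13.24 = 1.203 m.
From Manning's equation, V = (1/n) R^(2/3) S^(1/2) = (1/0.015) × 1.203^(2/3) × 0.004^(1/2) = 4.77 m/s.

V = 4.77 m/s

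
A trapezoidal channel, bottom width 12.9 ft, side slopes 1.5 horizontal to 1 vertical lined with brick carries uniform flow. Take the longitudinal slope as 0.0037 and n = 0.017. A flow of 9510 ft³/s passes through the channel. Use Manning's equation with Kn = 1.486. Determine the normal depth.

y_n = 13.9 ft

Manning's equation rearranged: A R^(2/3) = nQ / (1.486·√S) = 0.017 × 9510 / (1.486 × √0.0037) = 1789.
Try y = 11.3 ft: A R^(2/3) = 1149 — too small.
Try y = 16.4 ft: A R^(2/3) = 2569 — too large.
Try y = 13.9 ft: A R^(2/3) = 1789 — close enough.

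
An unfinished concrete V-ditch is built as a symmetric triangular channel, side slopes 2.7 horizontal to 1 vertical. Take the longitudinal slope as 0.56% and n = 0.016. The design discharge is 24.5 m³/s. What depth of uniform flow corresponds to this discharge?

y_n = 1.55 m

Manning's equation rearranged: A R^(2/3) = nQ / (1·√S) = 0.016 × 24.5 / (√0.0056) = 5.238.
Trying y = 1.81 m: A R^(2/3) = 7.929 — over.
Trying y = 1.55 m: A R^(2/3) = 5.243 — close enough.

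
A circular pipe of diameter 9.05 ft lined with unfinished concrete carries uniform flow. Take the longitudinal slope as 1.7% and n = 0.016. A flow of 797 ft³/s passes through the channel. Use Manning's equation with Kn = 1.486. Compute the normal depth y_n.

Manning's equation rearranged: A R^(2/3) = nQ / (1.486·√S) = 0.016 × 797 / (1.486 × √0.017) = 65.82.
Try y = 5.61 ft: A R^(2/3) = 78.24 — over.
Try y = 3.71 ft: A R^(2/3) = 39.07 — short.
Try y = 5.02 ft: A R^(2/3) = 65.83 — matches.

y_n = 5.02 ft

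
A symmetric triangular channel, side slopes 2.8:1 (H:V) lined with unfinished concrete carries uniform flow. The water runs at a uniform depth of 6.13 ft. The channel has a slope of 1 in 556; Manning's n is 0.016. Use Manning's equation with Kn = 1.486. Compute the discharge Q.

For a triangular section with side slope z = 2.8: A = zy² = 2.8×6.13² = 105.2 ft²; P = 2y√(1+z²) = 2×6.13×2.973 = 36.45 ft.
Hydraulic radius R = A/P = 105.2/36.45 = 2.886 ft.
Manning's equation: Q = (1.486/n) A R^(2/3) S^(1/2) = (1.486/0.016) × 105.2 × 2.886^(2/3) × 0.001799^(1/2) = 840 ft³/s.

Q = 840 ft³/s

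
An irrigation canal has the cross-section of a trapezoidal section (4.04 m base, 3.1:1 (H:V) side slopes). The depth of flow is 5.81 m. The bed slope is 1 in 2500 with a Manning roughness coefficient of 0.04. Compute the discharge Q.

With bottom width b = 4.04 m and side slope z = 3.1: A = (b + zy)y = (4.04 + 3.1×5.81)×5.81 = 128.1 m²; P = b + 2y√(1+z²) = 4.04 + 2×5.81×3.257 = 41.89 m.
Hydraulic radius R = A/P = 128.1/41.89 = 3.058 m.
Manning's equation: Q = (1/n) A R^(2/3) S^(1/2) = (1/0.04) × 128.1 × 3.058^(2/3) × 0.0004^(1/2) = 135 m³/s.

Q = 135 m³/s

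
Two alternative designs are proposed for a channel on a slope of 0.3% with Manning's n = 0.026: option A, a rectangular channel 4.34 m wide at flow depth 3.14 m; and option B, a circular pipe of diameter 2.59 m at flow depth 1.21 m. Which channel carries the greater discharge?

channel A

Channel A: Flow area A = b·y = 4.34 × 3.14 = 13.63 m². Wetted perimeter P = b + 2y = 4.34 + 2×3.14 = 10.62 m. Hydraulic radius R = A/P = 13.63/10.62 = 1.283 m. Q_A = (1/0.026)·13.63·1.283^(2/3)·√0.003 = 33.9 m³/s.
Channel B: For a circular section of diameter D = 2.59 m at depth y = 1.21 m, the central angle is θ = 2 arccos(1 − 2y/D) = 3.01 rad. Then A = (D²/8)(θ − sin θ) = 2.414 m² and P = Dθ/2 = 3.898 m. Hydraulic radius R = A/P = 2.414/3.898 = 0.6193 m. Q_B = (1/0.026)·2.414·0.6193^(2/3)·√0.003 = 3.695 m³/s.
Q_A = 33.9 m³/s vs Q_B = 3.695 m³/s, so channel A carries more.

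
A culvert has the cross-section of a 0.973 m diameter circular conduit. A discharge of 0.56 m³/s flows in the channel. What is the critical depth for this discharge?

y_c = 0.427 m

At critical depth, Q² T / (g A³) = 1, i.e. A³/T = Q²/g = 0.56²/9.81 = 0.03197.
Trying y = 0.538 m: A³/T = 0.07756 — too large.
Trying y = 0.328 m: A³/T = 0.01163 — too small.
Trying y = 0.427 m: A³/T = 0.03207 — matches.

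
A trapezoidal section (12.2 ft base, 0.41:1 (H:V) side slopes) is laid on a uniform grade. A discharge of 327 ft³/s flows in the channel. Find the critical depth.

y_c = 2.73 ft

At critical depth, Q² T / (g A³) = 1, i.e. A³/T = Q²/g = 327²/32.2 = 3321.
Try y = 3.18 ft: A³/T = 5348 — high.
Try y = 1.93 ft: A³/T = 1144 — low.
Try y = 2.73 ft: A³/T = 3330 — ≈ 3321.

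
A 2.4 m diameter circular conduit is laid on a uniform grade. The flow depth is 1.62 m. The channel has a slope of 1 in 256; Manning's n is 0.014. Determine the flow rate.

For a circular section of diameter D = 2.4 m at depth y = 1.62 m, the central angle is θ = 2 arccos(1 − 2y/D) = 3.857 rad. Then A = (D²/8)(θ − sin θ) = 3.249 m² and P = Dθ/2 = 4.628 m.
Hydraulic radius R = A/P = 3.249/4.628 = 0.702 m.
Manning's equation: Q = (1/n) A R^(2/3) S^(1/2) = (1/0.014) × 3.249 × 0.702^(2/3) × 0.003906^(1/2) = 11.5 m³/s.

Q = 11.5 m³/s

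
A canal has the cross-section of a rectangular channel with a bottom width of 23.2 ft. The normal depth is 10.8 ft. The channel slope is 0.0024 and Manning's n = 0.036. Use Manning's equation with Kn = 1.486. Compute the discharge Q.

Flow area A = b·y = 23.2 × 10.8 = 250.6 ft². Wetted perimeter P = b + 2y = 23.2 + 2×10.8 = 44.8 ft.
Hydraulic radius R = A/P = 250.6/44.8 = 5.593 ft.
Manning's equation: Q = (1.486/n) A R^(2/3) S^(1/2) = (1.486/0.036) × 250.6 × 5.593^(2/3) × 0.0024^(1/2) = 1600 ft³/s.

Q = 1600 ft³/s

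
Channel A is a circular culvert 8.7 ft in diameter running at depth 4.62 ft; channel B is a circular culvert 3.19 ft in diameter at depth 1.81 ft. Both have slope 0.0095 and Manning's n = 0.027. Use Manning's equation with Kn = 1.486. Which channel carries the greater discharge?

channel A

Channel A: For a circular section of diameter D = 8.7 ft at depth y = 4.62 ft, the central angle is θ = 2 arccos(1 − 2y/D) = 3.266 rad. Then A = (D²/8)(θ − sin θ) = 32.07 ft² and P = Dθ/2 = 14.21 ft. Hydraulic radius R = A/P = 32.07/14.21 = 2.258 ft. Q_A = (1.486/0.027)·32.07·2.258^(2/3)·√0.0095 = 296.1 ft³/s.
Channel B: For a circular section of diameter D = 3.19 ft at depth y = 1.81 ft, the central angle is θ = 2 arccos(1 − 2y/D) = 3.412 rad. Then A = (D²/8)(θ − sin θ) = 4.68 ft² and P = Dθ/2 = 5.442 ft. Hydraulic radius R = A/P = 4.68/5.442 = 0.8599 ft. Q_B = (1.486/0.027)·4.68·0.8599^(2/3)·√0.0095 = 22.7 ft³/s.
Q_A = 296.1 ft³/s vs Q_B = 22.7 ft³/s, so channel A carries more.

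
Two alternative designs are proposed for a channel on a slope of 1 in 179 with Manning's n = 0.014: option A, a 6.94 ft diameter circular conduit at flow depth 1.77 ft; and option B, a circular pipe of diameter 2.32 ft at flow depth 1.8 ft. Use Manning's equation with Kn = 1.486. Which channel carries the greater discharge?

channel A

Channel A: For a circular section of diameter D = 6.94 ft at depth y = 1.77 ft, the central angle is θ = 2 arccos(1 − 2y/D) = 2.118 rad. Then A = (D²/8)(θ − sin θ) = 7.606 ft² and P = Dθ/2 = 7.348 ft. Hydraulic radius R = A/P = 7.606/7.348 = 1.035 ft. Q_A = (1.486/0.014)·7.606·1.035^(2/3)·√0.005587 = 61.75 ft³/s.
Channel B: For a circular section of diameter D = 2.32 ft at depth y = 1.8 ft, the central angle is θ = 2 arccos(1 − 2y/D) = 4.31 rad. Then A = (D²/8)(θ − sin θ) = 3.519 ft² and P = Dθ/2 = 5 ft. Hydraulic radius R = A/P = 3.519/5 = 0.7038 ft. Q_B = (1.486/0.014)·3.519·0.7038^(2/3)·√0.005587 = 22.09 ft³/s.
Q_A = 61.75 ft³/s vs Q_B = 22.09 ft³/s, so channel A carries more.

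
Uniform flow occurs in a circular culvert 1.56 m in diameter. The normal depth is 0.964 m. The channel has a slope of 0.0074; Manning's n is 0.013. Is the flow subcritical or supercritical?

supercritical

For a circular section of diameter D = 1.56 m at depth y = 0.964 m, the central angle is θ = 2 arccos(1 − 2y/D) = 3.618 rad. Then A = (D²/8)(θ − sin θ) = 1.24 m² and P = Dθ/2 = 2.822 m.
Hydraulic radius R = A/P = 1.24/2.822 = 0.4394 m.
V = (1/n) R^(2/3) √S = (1/0.013) × 0.4394^(2/3) × √0.0074 = 3.825 m/s. Hydraulic depth D_h = A/T = 1.24/1.516 = 0.818 m.
Froude number Fr = V/√(g·D_h) = 3.825/√(9.81×0.818) = 1.35, which is greater than 1, so the flow is supercritical.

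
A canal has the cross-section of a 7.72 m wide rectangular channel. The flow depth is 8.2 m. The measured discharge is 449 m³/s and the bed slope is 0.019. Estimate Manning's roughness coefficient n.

n = 0.037

Flow area A = b·y = 7.72 × 8.2 = 63.3 m². Wetted perimeter P = b + 2y = 7.72 + 2×8.2 = 24.12 m.
Hydraulic radius R = A/P = 63.3/24.12 = 2.625 m.
Rearranging Manning's equation: n = (1/Q) A R^(2/3) S^(1/2) = (1/449) × 63.3 × 2.625^(2/3) × √0.019 = 0.037.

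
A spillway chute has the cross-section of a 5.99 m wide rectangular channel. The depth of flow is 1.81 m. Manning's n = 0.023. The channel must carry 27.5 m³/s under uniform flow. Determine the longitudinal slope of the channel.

Flow area A = b·y = 5.99 × 1.81 = 10.84 m². Wetted perimeter P = b + 2y = 5.99 + 2×1.81 = 9.61 m.
Hydraulic radius R = A/P = 10.84/9.61 = 1.128 m.
From Manning's equation, S = [nQ / (1 A R^(2/3))]² = [0.023 × 27.5 / (1 × 10.84 × 1.128^(2/3))]² = 0.0029.

S = 0.0029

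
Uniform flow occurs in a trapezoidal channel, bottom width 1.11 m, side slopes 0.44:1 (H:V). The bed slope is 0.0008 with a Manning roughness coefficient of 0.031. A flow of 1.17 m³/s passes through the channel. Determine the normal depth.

Manning's equation rearranged: A R^(2/3) = nQ / (1·√S) = 0.031 × 1.17 / (√0.0008) = 1.282.
Trying y = 1.47 m: A R^(2/3) = 1.832 — too large.
Trying y = 0.86 m: A R^(2/3) = 0.7272 — too small.
Trying y = 1.2 m: A R^(2/3) = 1.282 — matches.

y_n = 1.2 m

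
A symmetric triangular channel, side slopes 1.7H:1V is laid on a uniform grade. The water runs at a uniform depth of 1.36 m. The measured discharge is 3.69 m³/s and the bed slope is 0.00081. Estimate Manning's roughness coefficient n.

For a triangular section with side slope z = 1.7: A = zy² = 1.7×1.36² = 3.144 m²; P = 2y√(1+z²) = 2×1.36×1.972 = 5.365 m.
Hydraulic radius R = A/P = 3.144/5.365 = 0.5861 m.
Rearranging Manning's equation: n = (1/Q) A R^(2/3) S^(1/2) = (1/3.69) × 3.144 × 0.5861^(2/3) × √0.00081 = 0.017.

n = 0.017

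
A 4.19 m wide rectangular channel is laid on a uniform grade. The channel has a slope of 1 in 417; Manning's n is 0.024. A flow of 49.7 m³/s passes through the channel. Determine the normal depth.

y_n = 4.57 m

Manning's equation rearranged: A R^(2/3) = nQ / (1·√S) = 0.024 × 49.7 / (√0.002398) = 24.36.
Try y = 4.99 m: A R^(2/3) = 27.1 — high.
Try y = 4.57 m: A R^(2/3) = 24.38 — close enough.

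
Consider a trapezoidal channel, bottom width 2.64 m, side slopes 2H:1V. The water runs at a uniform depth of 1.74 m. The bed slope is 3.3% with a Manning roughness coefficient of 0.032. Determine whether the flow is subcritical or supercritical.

supercritical

With bottom width b = 2.64 m and side slope z = 2: A = (b + zy)y = (2.64 + 2×1.74)×1.74 = 10.65 m²; P = b + 2y√(1+z²) = 2.64 + 2×1.74×2.236 = 10.42 m.
Hydraulic radius R = A/P = 10.65/10.42 = 1.022 m.
V = (1/n) R^(2/3) √S = (1/0.032) × 1.022^(2/3) × √0.033 = 5.759 m/s. Hydraulic depth D_h = A/T = 10.65/9.6 = 1.109 m.
Froude number Fr = V/√(g·D_h) = 5.759/√(9.81×1.109) = 1.75, which is greater than 1, so the flow is supercritical.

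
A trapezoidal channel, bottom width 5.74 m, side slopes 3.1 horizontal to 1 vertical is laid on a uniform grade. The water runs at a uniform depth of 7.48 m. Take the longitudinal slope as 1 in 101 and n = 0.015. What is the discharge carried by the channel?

Q = 3600 m³/s

With bottom width b = 5.74 m and side slope z = 3.1: A = (b + zy)y = (5.74 + 3.1×7.48)×7.48 = 216.4 m²; P = b + 2y√(1+z²) = 5.74 + 2×7.48×3.257 = 54.47 m.
Hydraulic radius R = A/P = 216.4/54.47 = 3.973 m.
Manning's equation: Q = (1/n) A R^(2/3) S^(1/2) = (1/0.015) × 216.4 × 3.973^(2/3) × 0.009901^(1/2) = 3600 m³/s.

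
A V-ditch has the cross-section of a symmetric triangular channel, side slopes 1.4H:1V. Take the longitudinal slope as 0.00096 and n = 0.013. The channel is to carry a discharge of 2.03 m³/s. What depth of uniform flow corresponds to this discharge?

y_n = 1.04 m

Manning's equation rearranged: A R^(2/3) = nQ / (1·√S) = 0.013 × 2.03 / (√0.00096) = 0.8517.
Trying y = 1.15 m: A R^(2/3) = 1.116 — over.
Trying y = 0.761 m: A R^(2/3) = 0.3711 — short.
Trying y = 1.04 m: A R^(2/3) = 0.8535 — matches.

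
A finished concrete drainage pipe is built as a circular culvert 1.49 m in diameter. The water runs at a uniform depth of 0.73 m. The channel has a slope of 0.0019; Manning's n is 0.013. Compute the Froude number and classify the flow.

For a circular section of diameter D = 1.49 m at depth y = 0.73 m, the central angle is θ = 2 arccos(1 − 2y/D) = 3.101 rad. Then A = (D²/8)(θ − sin θ) = 0.8495 m² and P = Dθ/2 = 2.31 m.
Hydraulic radius R = A/P = 0.8495/2.31 = 0.3677 m.
V = (1/n) R^(2/3) √S = (1/0.013) × 0.3677^(2/3) × √0.0019 = 1.721 m/s. Hydraulic depth D_h = A/T = 0.8495/1.49 = 0.5702 m.
Froude number Fr = V/√(g·D_h) = 1.721/√(9.81×0.5702) = 0.728, which is less than 1, so the flow is subcritical.

subcritical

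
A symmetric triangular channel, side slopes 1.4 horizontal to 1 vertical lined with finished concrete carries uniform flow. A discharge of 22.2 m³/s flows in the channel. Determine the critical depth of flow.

At critical depth, Q² T / (g A³) = 1, i.e. A³/T = Q²/g = 22.2²/9.81 = 50.24.
Trying y = 1.8 m: A³/T = 18.52 — low.
Trying y = 2.2 m: A³/T = 50.51 — ≈ 50.24.

y_c = 2.2 m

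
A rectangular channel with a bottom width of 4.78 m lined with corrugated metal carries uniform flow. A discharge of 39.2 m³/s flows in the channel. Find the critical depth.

For a rectangular channel, critical depth y_c = (q²/g)^(1/3) where q = Q/b = 39.2/4.78 = 8.201 m²/s.
So y_c = (8.201²/9.81)^(1/3) = 1.9 m.

y_c = 1.9 m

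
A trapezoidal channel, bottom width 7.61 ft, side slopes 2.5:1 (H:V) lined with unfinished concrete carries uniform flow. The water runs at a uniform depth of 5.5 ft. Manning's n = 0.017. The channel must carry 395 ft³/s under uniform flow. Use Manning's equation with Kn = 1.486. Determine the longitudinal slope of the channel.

With bottom width b = 7.61 ft and side slope z = 2.5: A = (b + zy)y = (7.61 + 2.5×5.5)×5.5 = 117.5 ft²; P = b + 2y√(1+z²) = 7.61 + 2×5.5×2.693 = 37.23 ft.
Hydraulic radius R = A/P = 117.5/37.23 = 3.156 ft.
From Manning's equation, S = [nQ / (1.486 A R^(2/3))]² = [0.017 × 395 / (1.486 × 117.5 × 3.156^(2/3))]² = 0.00032.

S = 0.00032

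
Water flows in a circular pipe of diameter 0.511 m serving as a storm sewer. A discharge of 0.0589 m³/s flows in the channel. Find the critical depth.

y_c = 0.161 m

At critical depth, Q² T / (g A³) = 1, i.e. A³/T = Q²/g = 0.0589²/9.81 = 0.0003536.
At y = 0.182 m: A³/T = 0.0005744 — too large.
At y = 0.118 m: A³/T = 0.0001069 — too small.
At y = 0.161 m: A³/T = 0.0003577 — close enough.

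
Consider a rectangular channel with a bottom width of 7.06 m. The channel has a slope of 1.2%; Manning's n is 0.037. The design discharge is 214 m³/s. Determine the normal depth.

y_n = 6.01 m

Manning's equation rearranged: A R^(2/3) = nQ / (1·√S) = 0.037 × 214 / (√0.012) = 72.28.
Trying y = 7.35 m: A R^(2/3) = 92.62 — over.
Trying y = 6.01 m: A R^(2/3) = 72.29 — close enough.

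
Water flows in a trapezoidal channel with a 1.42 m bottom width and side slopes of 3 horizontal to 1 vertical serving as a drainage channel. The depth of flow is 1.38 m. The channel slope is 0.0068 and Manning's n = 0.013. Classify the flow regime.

With bottom width b = 1.42 m and side slope z = 3: A = (b + zy)y = (1.42 + 3×1.38)×1.38 = 7.673 m²; P = b + 2y√(1+z²) = 1.42 + 2×1.38×3.162 = 10.15 m.
Hydraulic radius R = A/P = 7.673/10.15 = 0.7561 m.
V = (1/n) R^(2/3) √S = (1/0.013) × 0.7561^(2/3) × √0.0068 = 5.265 m/s. Hydraulic depth D_h = A/T = 7.673/9.7 = 0.791 m.
Froude number Fr = V/√(g·D_h) = 5.265/√(9.81×0.791) = 1.89, which is greater than 1, so the flow is supercritical.

supercritical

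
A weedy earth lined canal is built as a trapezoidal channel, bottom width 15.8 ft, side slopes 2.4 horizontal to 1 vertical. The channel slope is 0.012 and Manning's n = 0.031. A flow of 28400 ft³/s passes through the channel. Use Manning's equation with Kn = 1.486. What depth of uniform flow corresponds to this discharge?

y_n = 18.9 ft

Manning's equation rearranged: A R^(2/3) = nQ / (1.486·√S) = 0.031 × 28400 / (1.486 × √0.012) = 5408.
Try y = 23.5 ft: A R^(2/3) = 9038 — over.
Try y = 18.9 ft: A R^(2/3) = 5413 — close enough.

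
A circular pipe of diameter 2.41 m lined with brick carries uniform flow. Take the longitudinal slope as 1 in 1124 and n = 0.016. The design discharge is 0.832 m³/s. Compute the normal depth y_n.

y_n = 0.603 m

Manning's equation rearranged: A R^(2/3) = nQ / (1·√S) = 0.016 × 0.832 / (√0.0008897) = 0.4463.
Try y = 0.708 m: A R^(2/3) = 0.6119 — high.
Try y = 0.455 m: A R^(2/3) = 0.2535 — low.
Try y = 0.603 m: A R^(2/3) = 0.4465 — ≈ 0.4463.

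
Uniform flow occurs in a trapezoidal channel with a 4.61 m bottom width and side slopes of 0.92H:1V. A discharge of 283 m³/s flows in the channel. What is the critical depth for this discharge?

At critical depth, Q² T / (g A³) = 1, i.e. A³/T = Q²/g = 283²/9.81 = 8164.
Try y = 6.23 m: A³/T = 16640 — high.
Try y = 4.61 m: A³/T = 5189 — low.
Try y = 5.19 m: A³/T = 8161 — matches.

y_c = 5.19 m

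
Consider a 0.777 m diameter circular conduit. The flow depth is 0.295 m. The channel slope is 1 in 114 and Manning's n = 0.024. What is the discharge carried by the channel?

For a circular section of diameter D = 0.777 m at depth y = 0.295 m, the central angle is θ = 2 arccos(1 − 2y/D) = 2.655 rad. Then A = (D²/8)(θ − sin θ) = 0.1651 m² and P = Dθ/2 = 1.032 m.
Hydraulic radius R = A/P = 0.1651/1.032 = 0.1601 m.
Manning's equation: Q = (1/n) A R^(2/3) S^(1/2) = (1/0.024) × 0.1651 × 0.1601^(2/3) × 0.008772^(1/2) = 0.19 m³/s.

Q = 0.19 m³/s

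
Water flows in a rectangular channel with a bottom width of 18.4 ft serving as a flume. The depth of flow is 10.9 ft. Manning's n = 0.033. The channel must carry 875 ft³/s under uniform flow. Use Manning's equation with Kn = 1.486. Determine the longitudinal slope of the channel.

Flow area A = b·y = 18.4 × 10.9 = 200.6 ft². Wetted perimeter P = b + 2y = 18.4 + 2×10.9 = 40.2 ft.
Hydraulic radius R = A/P = 200.6/40.2 = 4.989 ft.
From Manning's equation, S = [nQ / (1.486 A R^(2/3))]² = [0.033 × 875 / (1.486 × 200.6 × 4.989^(2/3))]² = 0.0011.

S = 0.0011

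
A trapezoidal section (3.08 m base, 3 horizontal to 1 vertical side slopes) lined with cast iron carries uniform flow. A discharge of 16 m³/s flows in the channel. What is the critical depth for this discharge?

y_c = 1.01 m

At critical depth, Q² T / (g A³) = 1, i.e. A³/T = Q²/g = 16²/9.81 = 26.1.
At y = 0.74 m: A³/T = 8.022 — too small.
At y = 1.26 m: A³/T = 60.69 — too large.
At y = 1.01 m: A³/T = 25.71 — ≈ 26.1.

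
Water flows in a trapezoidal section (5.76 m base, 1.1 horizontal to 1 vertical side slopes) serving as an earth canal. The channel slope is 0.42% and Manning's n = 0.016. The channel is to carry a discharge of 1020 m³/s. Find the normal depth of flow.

y_n = 7.48 m

Manning's equation rearranged: A R^(2/3) = nQ / (1·√S) = 0.016 × 1020 / (√0.0042) = 251.8.
At y = 8.24 m: A R^(2/3) = 309.7 — too large.
At y = 5.87 m: A R^(2/3) = 152.1 — too small.
At y = 7.48 m: A R^(2/3) = 252 — close enough.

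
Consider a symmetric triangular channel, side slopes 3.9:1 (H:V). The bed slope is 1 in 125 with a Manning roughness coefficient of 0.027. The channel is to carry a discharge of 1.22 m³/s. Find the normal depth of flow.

Manning's equation rearranged: A R^(2/3) = nQ / (1·√S) = 0.027 × 1.22 / (√0.008) = 0.3683.
Try y = 0.607 m: A R^(2/3) = 0.6353 — over.
Try y = 0.378 m: A R^(2/3) = 0.1797 — short.
Try y = 0.495 m: A R^(2/3) = 0.3688 — matches.

y_n = 0.495 m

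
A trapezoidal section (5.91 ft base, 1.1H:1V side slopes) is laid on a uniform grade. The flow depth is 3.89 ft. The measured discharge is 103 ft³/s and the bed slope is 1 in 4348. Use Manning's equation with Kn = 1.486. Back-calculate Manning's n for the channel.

n = 0.015

With bottom width b = 5.91 ft and side slope z = 1.1: A = (b + zy)y = (5.91 + 1.1×3.89)×3.89 = 39.64 ft²; P = b + 2y√(1+z²) = 5.91 + 2×3.89×1.487 = 17.48 ft.
Hydraulic radius R = A/P = 39.64/17.48 = 2.268 ft.
Rearranging Manning's equation: n = (1.486/Q) A R^(2/3) S^(1/2) = (1.486/103) × 39.64 × 2.268^(2/3) × √0.00023 = 0.015.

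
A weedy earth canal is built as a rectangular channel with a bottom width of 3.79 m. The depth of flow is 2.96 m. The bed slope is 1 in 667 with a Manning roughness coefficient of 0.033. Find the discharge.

Flow area A = b·y = 3.79 × 2.96 = 11.22 m². Wetted perimeter P = b + 2y = 3.79 + 2×2.96 = 9.71 m.
Hydraulic radius R = A/P = 11.22/9.71 = 1.155 m.
Manning's equation: Q = (1/n) A R^(2/3) S^(1/2) = (1/0.033) × 11.22 × 1.155^(2/3) × 0.001499^(1/2) = 14.5 m³/s.

Q = 14.5 m³/s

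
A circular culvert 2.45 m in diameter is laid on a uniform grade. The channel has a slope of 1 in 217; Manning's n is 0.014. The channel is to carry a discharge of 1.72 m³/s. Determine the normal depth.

y_n = 0.534 m

Manning's equation rearranged: A R^(2/3) = nQ / (1·√S) = 0.014 × 1.72 / (√0.004608) = 0.3547.
Try y = 0.418 m: A R^(2/3) = 0.2154 — low.
Try y = 0.668 m: A R^(2/3) = 0.5527 — high.
Try y = 0.534 m: A R^(2/3) = 0.3542 — matches.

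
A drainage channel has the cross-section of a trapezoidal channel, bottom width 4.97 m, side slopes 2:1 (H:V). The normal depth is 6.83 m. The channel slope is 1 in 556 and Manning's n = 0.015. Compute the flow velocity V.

With bottom width b = 4.97 m and side slope z = 2: A = (b + zy)y = (4.97 + 2×6.83)×6.83 = 127.2 m²; P = b + 2y√(1+z²) = 4.97 + 2×6.83×2.236 = 35.51 m.
Hydraulic radius R = A/P = 127.2/35.51 = 3.583 m.
From Manning's equation, V = (1/n) R^(2/3) S^(1/2) = (1/0.015) × 3.583^(2/3) × 0.001799^(1/2) = 6.62 m/s.

V = 6.62 m/s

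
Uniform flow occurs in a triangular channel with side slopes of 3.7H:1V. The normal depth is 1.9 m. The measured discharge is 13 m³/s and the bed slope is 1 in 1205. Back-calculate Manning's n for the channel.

For a triangular section with side slope z = 3.7: A = zy² = 3.7×1.9² = 13.36 m²; P = 2y√(1+z²) = 2×1.9×3.833 = 14.56 m.
Hydraulic radius R = A/P = 13.36/14.56 = 0.9171 m.
Rearranging Manning's equation: n = (1/Q) A R^(2/3) S^(1/2) = (1/13) × 13.36 × 0.9171^(2/3) × √0.0008299 = 0.0279.

n = 0.0279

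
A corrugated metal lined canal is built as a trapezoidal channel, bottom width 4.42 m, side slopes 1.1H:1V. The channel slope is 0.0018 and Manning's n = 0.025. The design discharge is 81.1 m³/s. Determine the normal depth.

Manning's equation rearranged: A R^(2/3) = nQ / (1·√S) = 0.025 × 81.1 / (√0.0018) = 47.79.
At y = 4.6 m: A R^(2/3) = 78.38 — over.
At y = 3.6 m: A R^(2/3) = 47.81 — matches.

y_n = 3.6 m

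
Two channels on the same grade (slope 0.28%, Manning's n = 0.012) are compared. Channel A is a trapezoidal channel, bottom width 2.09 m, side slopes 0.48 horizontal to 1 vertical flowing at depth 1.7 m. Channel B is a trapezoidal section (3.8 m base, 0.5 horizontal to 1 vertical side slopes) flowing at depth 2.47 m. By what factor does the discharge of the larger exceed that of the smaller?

Channel A: With bottom width b = 2.09 m and side slope z = 0.48: A = (b + zy)y = (2.09 + 0.48×1.7)×1.7 = 4.94 m²; P = b + 2y√(1+z²) = 2.09 + 2×1.7×1.109 = 5.861 m. Hydraulic radius R = A/P = 4.94/5.861 = 0.8428 m. Q_A = (1/0.012)·4.94·0.8428^(2/3)·√0.0028 = 19.44 m³/s.
Channel B: With bottom width b = 3.8 m and side slope z = 0.5: A = (b + zy)y = (3.8 + 0.5×2.47)×2.47 = 12.44 m²; P = b + 2y√(1+z²) = 3.8 + 2×2.47×1.118 = 9.323 m. Hydraulic radius R = A/P = 12.44/9.323 = 1.334 m. Q_B = (1/0.012)·12.44·1.334^(2/3)·√0.0028 = 66.45 m³/s.
The larger discharge is 66.45 m³/s and the smaller is 19.44 m³/s; the ratio is 3.42.

3.42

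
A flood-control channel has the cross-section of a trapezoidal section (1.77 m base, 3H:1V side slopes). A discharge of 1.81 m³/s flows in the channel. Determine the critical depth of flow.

y_c = 0.38 m

At critical depth, Q² T / (g A³) = 1, i.e. A³/T = Q²/g = 1.81²/9.81 = 0.334.
Trying y = 0.447 m: A³/T = 0.604 — over.
Trying y = 0.288 m: A³/T = 0.1248 — short.
Trying y = 0.38 m: A³/T = 0.3339 — ≈ 0.334.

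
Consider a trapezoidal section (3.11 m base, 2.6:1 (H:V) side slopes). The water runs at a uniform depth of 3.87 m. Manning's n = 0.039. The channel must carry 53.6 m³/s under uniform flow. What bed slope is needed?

S = 0.000639

With bottom width b = 3.11 m and side slope z = 2.6: A = (b + zy)y = (3.11 + 2.6×3.87)×3.87 = 50.98 m²; P = b + 2y√(1+z²) = 3.11 + 2×3.87×2.786 = 24.67 m.
Hydraulic radius R = A/P = 50.98/24.67 = 2.066 m.
From Manning's equation, S = [nQ / (1 A R^(2/3))]² = [0.039 × 53.6 / (1 × 50.98 × 2.066^(2/3))]² = 0.000639.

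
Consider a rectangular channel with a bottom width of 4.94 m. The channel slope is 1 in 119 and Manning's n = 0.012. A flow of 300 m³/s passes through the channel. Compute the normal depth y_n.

y_n = 5.56 m

Manning's equation rearranged: A R^(2/3) = nQ / (1·√S) = 0.012 × 300 / (√0.008403) = 39.27.
At y = 6.44 m: A R^(2/3) = 46.82 — too large.
At y = 4.88 m: A R^(2/3) = 33.52 — too small.
At y = 5.56 m: A R^(2/3) = 39.28 — close enough.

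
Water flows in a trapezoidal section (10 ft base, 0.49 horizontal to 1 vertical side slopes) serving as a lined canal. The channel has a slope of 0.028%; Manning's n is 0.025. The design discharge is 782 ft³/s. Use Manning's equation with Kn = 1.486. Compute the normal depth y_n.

y_n = 14.3 ft

Manning's equation rearranged: A R^(2/3) = nQ / (1.486·√S) = 0.025 × 782 / (1.486 × √0.00028) = 786.2.
Trying y = 11.9 ft: A R^(2/3) = 562.6 — low.
Trying y = 15.5 ft: A R^(2/3) = 913 — high.
Trying y = 14.3 ft: A R^(2/3) = 786.1 — ≈ 786.2.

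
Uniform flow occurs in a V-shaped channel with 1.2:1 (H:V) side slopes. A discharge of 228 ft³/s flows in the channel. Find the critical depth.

At critical depth, Q² T / (g A³) = 1, i.e. A³/T = Q²/g = 228²/32.2 = 1614.
At y = 5.48 ft: A³/T = 3558 — high.
At y = 3.76 ft: A³/T = 541.1 — low.
At y = 4.68 ft: A³/T = 1616 — close enough.

y_c = 4.68 ft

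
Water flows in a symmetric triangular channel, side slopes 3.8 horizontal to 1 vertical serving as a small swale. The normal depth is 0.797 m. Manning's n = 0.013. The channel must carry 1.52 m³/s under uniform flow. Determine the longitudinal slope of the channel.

S = 0.000239

For a triangular section with side slope z = 3.8: A = zy² = 3.8×0.797² = 2.414 m²; P = 2y√(1+z²) = 2×0.797×3.929 = 6.263 m.
Hydraulic radius R = A/P = 2.414/6.263 = 0.3854 m.
From Manning's equation, S = [nQ / (1 A R^(2/3))]² = [0.013 × 1.52 / (1 × 2.414 × 0.3854^(2/3))]² = 0.000239.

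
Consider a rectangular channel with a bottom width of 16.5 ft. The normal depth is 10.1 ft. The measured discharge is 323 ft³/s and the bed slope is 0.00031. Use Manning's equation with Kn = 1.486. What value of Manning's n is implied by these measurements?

Flow area A = b·y = 16.5 × 10.1 = 166.7 ft². Wetted perimeter P = b + 2y = 16.5 + 2×10.1 = 36.7 ft.
Hydraulic radius R = A/P = 166.7/36.7 = 4.541 ft.
Rearranging Manning's equation: n = (1.486/Q) A R^(2/3) S^(1/2) = (1.486/323) × 166.7 × 4.541^(2/3) × √0.00031 = 0.037.

n = 0.037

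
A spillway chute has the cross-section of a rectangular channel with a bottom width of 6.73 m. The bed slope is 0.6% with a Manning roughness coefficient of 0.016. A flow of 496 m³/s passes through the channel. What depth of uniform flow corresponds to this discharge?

y_n = 8.47 m

Manning's equation rearranged: A R^(2/3) = nQ / (1·√S) = 0.016 × 496 / (√0.006) = 102.5.
Trying y = 6.63 m: A R^(2/3) = 76.21 — low.
Trying y = 9.5 m: A R^(2/3) = 117.3 — high.
Trying y = 8.47 m: A R^(2/3) = 102.4 — ≈ 102.5.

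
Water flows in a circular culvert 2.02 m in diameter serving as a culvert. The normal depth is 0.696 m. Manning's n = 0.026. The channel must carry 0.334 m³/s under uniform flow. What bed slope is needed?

S = 0.00028

For a circular section of diameter D = 2.02 m at depth y = 0.696 m, the central angle is θ = 2 arccos(1 − 2y/D) = 2.509 rad. Then A = (D²/8)(θ − sin θ) = 0.9785 m² and P = Dθ/2 = 2.534 m.
Hydraulic radius R = A/P = 0.9785/2.534 = 0.3861 m.
From Manning's equation, S = [nQ / (1 A R^(2/3))]² = [0.026 × 0.334 / (1 × 0.9785 × 0.3861^(2/3))]² = 0.00028.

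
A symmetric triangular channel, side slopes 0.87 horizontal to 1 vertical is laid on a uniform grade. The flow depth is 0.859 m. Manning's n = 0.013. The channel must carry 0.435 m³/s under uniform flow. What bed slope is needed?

For a triangular section with side slope z = 0.87: A = zy² = 0.87×0.859² = 0.642 m²; P = 2y√(1+z²) = 2×0.859×1.325 = 2.277 m.
Hydraulic radius R = A/P = 0.642/2.277 = 0.2819 m.
From Manning's equation, S = [nQ / (1 A R^(2/3))]² = [0.013 × 0.435 / (1 × 0.642 × 0.2819^(2/3))]² = 0.00042.

S = 0.00042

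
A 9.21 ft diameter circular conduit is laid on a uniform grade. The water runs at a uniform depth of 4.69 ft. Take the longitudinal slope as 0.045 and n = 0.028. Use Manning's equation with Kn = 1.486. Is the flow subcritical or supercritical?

supercritical

For a circular section of diameter D = 9.21 ft at depth y = 4.69 ft, the central angle is θ = 2 arccos(1 − 2y/D) = 3.179 rad. Then A = (D²/8)(θ − sin θ) = 34.09 ft² and P = Dθ/2 = 14.64 ft.
Hydraulic radius R = A/P = 34.09/14.64 = 2.329 ft.
V = (1.486/n) R^(2/3) √S = (1.486/0.028) × 2.329^(2/3) × √0.045 = 19.78 ft/s. Hydraulic depth D_h = A/T = 34.09/9.208 = 3.702 ft.
Froude number Fr = V/√(g·D_h) = 19.78/√(32.2×3.702) = 1.81, which is greater than 1, so the flow is supercritical.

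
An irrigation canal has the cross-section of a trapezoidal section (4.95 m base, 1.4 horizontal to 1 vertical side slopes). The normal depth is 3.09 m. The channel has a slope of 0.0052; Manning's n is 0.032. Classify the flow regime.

With bottom width b = 4.95 m and side slope z = 1.4: A = (b + zy)y = (4.95 + 1.4×3.09)×3.09 = 28.66 m²; P = b + 2y√(1+z²) = 4.95 + 2×3.09×1.72 = 15.58 m.
Hydraulic radius R = A/P = 28.66/15.58 = 1.839 m.
V = (1/n) R^(2/3) √S = (1/0.032) × 1.839^(2/3) × √0.0052 = 3.383 m/s. Hydraulic depth D_h = A/T = 28.66/13.6 = 2.107 m.
Froude number Fr = V/√(g·D_h) = 3.383/√(9.81×2.107) = 0.744, which is less than 1, so the flow is subcritical.

subcritical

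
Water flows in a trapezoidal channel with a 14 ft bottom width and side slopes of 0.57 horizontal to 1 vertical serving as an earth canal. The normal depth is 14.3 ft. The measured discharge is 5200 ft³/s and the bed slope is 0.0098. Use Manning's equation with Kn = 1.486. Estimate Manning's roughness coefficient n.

With bottom width b = 14 ft and side slope z = 0.57: A = (b + zy)y = (14 + 0.57×14.3)×14.3 = 316.8 ft²; P = b + 2y√(1+z²) = 14 + 2×14.3×1.151 = 46.92 ft.
Hydraulic radius R = A/P = 316.8/46.92 = 6.751 ft.
Rearranging Manning's equation: n = (1.486/Q) A R^(2/3) S^(1/2) = (1.486/5200) × 316.8 × 6.751^(2/3) × √0.0098 = 0.032.

n = 0.032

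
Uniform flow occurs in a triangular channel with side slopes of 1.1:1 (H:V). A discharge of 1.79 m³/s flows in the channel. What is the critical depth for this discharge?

y_c = 0.884 m

At critical depth, Q² T / (g A³) = 1, i.e. A³/T = Q²/g = 1.79²/9.81 = 0.3266.
At y = 0.709 m: A³/T = 0.1084 — low.
At y = 1.08 m: A³/T = 0.8889 — high.
At y = 0.884 m: A³/T = 0.3266 — matches.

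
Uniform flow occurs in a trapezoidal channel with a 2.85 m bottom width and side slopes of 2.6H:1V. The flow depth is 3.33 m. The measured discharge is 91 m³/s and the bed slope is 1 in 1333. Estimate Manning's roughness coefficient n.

n = 0.017

With bottom width b = 2.85 m and side slope z = 2.6: A = (b + zy)y = (2.85 + 2.6×3.33)×3.33 = 38.32 m²; P = b + 2y√(1+z²) = 2.85 + 2×3.33×2.786 = 21.4 m.
Hydraulic radius R = A/P = 38.32/21.4 = 1.791 m.
Rearranging Manning's equation: n = (1/Q) A R^(2/3) S^(1/2) = (1/91) × 38.32 × 1.791^(2/3) × √0.0007502 = 0.017.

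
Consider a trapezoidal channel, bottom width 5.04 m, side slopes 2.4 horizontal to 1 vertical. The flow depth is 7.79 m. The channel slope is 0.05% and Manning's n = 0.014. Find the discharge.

Q = 752 m³/s

With bottom width b = 5.04 m and side slope z = 2.4: A = (b + zy)y = (5.04 + 2.4×7.79)×7.79 = 184.9 m²; P = b + 2y√(1+z²) = 5.04 + 2×7.79×2.6 = 45.55 m.
Hydraulic radius R = A/P = 184.9/45.55 = 4.06 m.
Manning's equation: Q = (1/n) A R^(2/3) S^(1/2) = (1/0.014) × 184.9 × 4.06^(2/3) × 0.0005^(1/2) = 752 m³/s.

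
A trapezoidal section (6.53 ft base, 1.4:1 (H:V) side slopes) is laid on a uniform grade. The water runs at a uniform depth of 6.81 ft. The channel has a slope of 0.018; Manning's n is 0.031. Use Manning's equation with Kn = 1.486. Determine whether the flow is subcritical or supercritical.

supercritical

With bottom width b = 6.53 ft and side slope z = 1.4: A = (b + zy)y = (6.53 + 1.4×6.81)×6.81 = 109.4 ft²; P = b + 2y√(1+z²) = 6.53 + 2×6.81×1.72 = 29.96 ft.
Hydraulic radius R = A/P = 109.4/29.96 = 3.651 ft.
V = (1.486/n) R^(2/3) √S = (1.486/0.031) × 3.651^(2/3) × √0.018 = 15.25 ft/s. Hydraulic depth D_h = A/T = 109.4/25.6 = 4.274 ft.
Froude number Fr = V/√(g·D_h) = 15.25/√(32.2×4.274) = 1.3, which is greater than 1, so the flow is supercritical.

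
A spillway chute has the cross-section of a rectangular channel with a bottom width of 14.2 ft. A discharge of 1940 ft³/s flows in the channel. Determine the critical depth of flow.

y_c = 8.34 ft

For a rectangular channel, critical depth y_c = (q²/g)^(1/3) where q = Q/b = 1940/14.2 = 136.6 ft²/s.
So y_c = (136.6²/32.2)^(1/3) = 8.34 ft.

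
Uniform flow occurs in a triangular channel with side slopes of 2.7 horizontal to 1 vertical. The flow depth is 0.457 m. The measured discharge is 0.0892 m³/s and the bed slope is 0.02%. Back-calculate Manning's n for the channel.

n = 0.032

For a triangular section with side slope z = 2.7: A = zy² = 2.7×0.457² = 0.5639 m²; P = 2y√(1+z²) = 2×0.457×2.879 = 2.632 m.
Hydraulic radius R = A/P = 0.5639/2.632 = 0.2143 m.
Rearranging Manning's equation: n = (1/Q) A R^(2/3) S^(1/2) = (1/0.0892) × 0.5639 × 0.2143^(2/3) × √0.0002 = 0.032.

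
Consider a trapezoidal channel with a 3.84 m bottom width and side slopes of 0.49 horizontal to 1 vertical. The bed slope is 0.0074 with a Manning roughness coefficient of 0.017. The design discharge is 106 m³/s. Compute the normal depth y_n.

y_n = 3 m

Manning's equation rearranged: A R^(2/3) = nQ / (1·√S) = 0.017 × 106 / (√0.0074) = 20.95.
At y = 2.39 m: A R^(2/3) = 14.32 — low.
At y = 3 m: A R^(2/3) = 21 — close enough.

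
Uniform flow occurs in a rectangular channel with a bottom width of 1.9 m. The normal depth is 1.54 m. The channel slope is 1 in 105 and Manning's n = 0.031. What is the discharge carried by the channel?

Q = 6.46 m³/s

Flow area A = b·y = 1.9 × 1.54 = 2.926 m². Wetted perimeter P = b + 2y = 1.9 + 2×1.54 = 4.98 m.
Hydraulic radius R = A/P = 2.926/4.98 = 0.5876 m.
Manning's equation: Q = (1/n) A R^(2/3) S^(1/2) = (1/0.031) × 2.926 × 0.5876^(2/3) × 0.009524^(1/2) = 6.46 m³/s.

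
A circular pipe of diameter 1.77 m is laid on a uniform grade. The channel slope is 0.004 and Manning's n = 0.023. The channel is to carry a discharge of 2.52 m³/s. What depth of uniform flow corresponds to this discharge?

y_n = 1.03 m

Manning's equation rearranged: A R^(2/3) = nQ / (1·√S) = 0.023 × 2.52 / (√0.004) = 0.9164.
Trying y = 0.732 m: A R^(2/3) = 0.5116 — low.
Trying y = 1.03 m: A R^(2/3) = 0.9155 — matches.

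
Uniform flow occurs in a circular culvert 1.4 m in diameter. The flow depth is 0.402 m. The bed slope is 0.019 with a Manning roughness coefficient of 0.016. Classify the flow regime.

supercritical

For a circular section of diameter D = 1.4 m at depth y = 0.402 m, the central angle is θ = 2 arccos(1 − 2y/D) = 2.262 rad. Then A = (D²/8)(θ − sin θ) = 0.3655 m² and P = Dθ/2 = 1.583 m.
Hydraulic radius R = A/P = 0.3655/1.583 = 0.2308 m.
V = (1/n) R^(2/3) √S = (1/0.016) × 0.2308^(2/3) × √0.019 = 3.241 m/s. Hydraulic depth D_h = A/T = 0.3655/1.267 = 0.2885 m.
Froude number Fr = V/√(g·D_h) = 3.241/√(9.81×0.2885) = 1.93, which is greater than 1, so the flow is supercritical.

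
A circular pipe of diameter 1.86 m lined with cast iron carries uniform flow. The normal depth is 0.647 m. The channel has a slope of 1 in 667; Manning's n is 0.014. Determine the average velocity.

For a circular section of diameter D = 1.86 m at depth y = 0.647 m, the central angle is θ = 2 arccos(1 − 2y/D) = 2.523 rad. Then A = (D²/8)(θ − sin θ) = 0.8404 m² and P = Dθ/2 = 2.347 m.
Hydraulic radius R = A/P = 0.8404/2.347 = 0.3582 m.
From Manning's equation, V = (1/n) R^(2/3) S^(1/2) = (1/0.014) × 0.3582^(2/3) × 0.001499^(1/2) = 1.39 m/s.

V = 1.39 m/s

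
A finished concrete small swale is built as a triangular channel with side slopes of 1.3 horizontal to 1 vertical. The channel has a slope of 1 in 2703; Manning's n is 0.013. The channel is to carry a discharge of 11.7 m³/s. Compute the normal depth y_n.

y_n = 2.48 m

Manning's equation rearranged: A R^(2/3) = nQ / (1·√S) = 0.013 × 11.7 / (√0.00037) = 7.908.
Try y = 2.13 m: A R^(2/3) = 5.268 — too small.
Try y = 2.96 m: A R^(2/3) = 12.67 — too large.
Try y = 2.48 m: A R^(2/3) = 7.904 — ≈ 7.908.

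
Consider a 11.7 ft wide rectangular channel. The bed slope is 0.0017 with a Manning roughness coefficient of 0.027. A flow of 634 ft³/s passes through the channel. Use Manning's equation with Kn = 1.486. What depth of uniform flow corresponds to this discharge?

y_n = 10 ft

Manning's equation rearranged: A R^(2/3) = nQ / (1.486·√S) = 0.027 × 634 / (1.486 × √0.0017) = 279.4.
Trying y = 11.8 ft: A R^(2/3) = 342.7 — too large.
Trying y = 7.88 ft: A R^(2/3) = 206.7 — too small.
Trying y = 10 ft: A R^(2/3) = 279.4 — close enough.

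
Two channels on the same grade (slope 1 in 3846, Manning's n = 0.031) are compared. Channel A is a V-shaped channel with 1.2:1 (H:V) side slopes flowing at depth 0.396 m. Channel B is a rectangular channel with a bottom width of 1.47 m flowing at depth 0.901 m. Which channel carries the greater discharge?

Channel A: For a triangular section with side slope z = 1.2: A = zy² = 1.2×0.396² = 0.1882 m²; P = 2y√(1+z²) = 2×0.396×1.562 = 1.237 m. Hydraulic radius R = A/P = 0.1882/1.237 = 0.1521 m. Q_A = (1/0.031)·0.1882·0.1521^(2/3)·√0.00026 = 0.02789 m³/s.
Channel B: Flow area A = b·y = 1.47 × 0.901 = 1.324 m². Wetted perimeter P = b + 2y = 1.47 + 2×0.901 = 3.272 m. Hydraulic radius R = A/P = 1.324/3.272 = 0.4048 m. Q_B = (1/0.031)·1.324·0.4048^(2/3)·√0.00026 = 0.377 m³/s.
Q_A = 0.02789 m³/s vs Q_B = 0.377 m³/s, so channel B carries more.

channel B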